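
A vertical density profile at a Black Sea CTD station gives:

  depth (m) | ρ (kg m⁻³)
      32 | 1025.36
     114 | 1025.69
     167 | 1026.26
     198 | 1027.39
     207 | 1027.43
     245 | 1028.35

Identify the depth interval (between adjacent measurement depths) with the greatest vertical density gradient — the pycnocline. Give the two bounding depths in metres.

167–198 m

Compute the density gradient over each adjacent pair:
  32–114 m: Δρ/Δz = 0.33/82 = 4.0 × 10⁻³ kg m⁻⁴
  114–167 m: Δρ/Δz = 0.57/53 = 0.011 kg m⁻⁴
  167–198 m: Δρ/Δz = 1.13/31 = 0.036 kg m⁻⁴
  198–207 m: Δρ/Δz = 0.04/9 = 4.4 × 10⁻³ kg m⁻⁴
  207–245 m: Δρ/Δz = 0.92/38 = 0.024 kg m⁻⁴
The largest gradient is in the 167–198 m interval — the pycnocline.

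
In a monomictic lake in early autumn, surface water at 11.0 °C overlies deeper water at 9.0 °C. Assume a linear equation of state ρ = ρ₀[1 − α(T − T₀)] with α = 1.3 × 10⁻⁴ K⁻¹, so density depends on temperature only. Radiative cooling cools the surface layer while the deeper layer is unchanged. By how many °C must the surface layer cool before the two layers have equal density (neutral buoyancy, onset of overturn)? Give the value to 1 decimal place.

2.0 °C

With temperature the only control, equal density requires T_surf′ = T_deep.
T_surf′ = 9.0 °C.
Cooling required: 11.0 − 9.0 = 2.0 °C.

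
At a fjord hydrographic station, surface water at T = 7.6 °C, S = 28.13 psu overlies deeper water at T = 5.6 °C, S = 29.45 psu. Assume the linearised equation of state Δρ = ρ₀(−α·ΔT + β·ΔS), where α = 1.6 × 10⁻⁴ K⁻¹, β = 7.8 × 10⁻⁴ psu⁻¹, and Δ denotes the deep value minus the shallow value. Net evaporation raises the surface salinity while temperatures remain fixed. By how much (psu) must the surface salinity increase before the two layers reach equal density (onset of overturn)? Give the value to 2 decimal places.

Neutral buoyancy requires −α(T_deep − T_surf) + β(S_deep − S_surf′) = 0.
S_surf′ = S_deep − (α/β)·ΔT = 29.45 − (1.6 × 10⁻⁴/7.8 × 10⁻⁴)·(-2.0) = 29.8603 psu.
Increase required: 29.8603 − 28.13 = 1.7303 psu.

1.73 psu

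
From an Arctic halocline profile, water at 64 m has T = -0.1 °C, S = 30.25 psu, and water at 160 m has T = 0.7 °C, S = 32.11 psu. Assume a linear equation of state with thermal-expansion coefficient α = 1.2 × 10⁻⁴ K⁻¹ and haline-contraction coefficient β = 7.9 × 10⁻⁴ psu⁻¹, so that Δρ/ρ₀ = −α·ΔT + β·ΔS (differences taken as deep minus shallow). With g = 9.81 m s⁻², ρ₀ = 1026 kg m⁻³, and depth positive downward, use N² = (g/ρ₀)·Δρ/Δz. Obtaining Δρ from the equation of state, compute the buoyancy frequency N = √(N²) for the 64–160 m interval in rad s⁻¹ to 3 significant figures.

0.0118 rad s⁻¹

ΔT = +0.8 K, ΔS = +1.86 psu (deep − shallow).
Δρ/ρ₀ = −αΔT + βΔS = -9.60 × 10⁻⁵ + 1.4694 × 10⁻³ = 1.3734 × 10⁻³, so Δρ ≈ 1.409 kg m⁻³.
N² = (g/ρ₀)·Δρ/Δz = g·(Δρ/ρ₀)/Δz = 9.81 × 1.3734 × 10⁻³ / 96 = 1.4034 × 10⁻⁴ s⁻².
N = √(1.4034 × 10⁻⁴) = 0.011847 rad s⁻¹ ≈ 0.0118 rad s⁻¹.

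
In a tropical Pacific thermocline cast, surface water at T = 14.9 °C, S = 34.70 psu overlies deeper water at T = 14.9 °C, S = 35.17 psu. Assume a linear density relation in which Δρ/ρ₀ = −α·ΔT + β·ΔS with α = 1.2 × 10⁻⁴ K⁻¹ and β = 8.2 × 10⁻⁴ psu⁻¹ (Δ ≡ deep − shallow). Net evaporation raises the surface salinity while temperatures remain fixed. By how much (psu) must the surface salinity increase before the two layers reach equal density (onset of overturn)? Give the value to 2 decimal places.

Neutral buoyancy requires −α(T_deep − T_surf) + β(S_deep − S_surf′) = 0.
S_surf′ = S_deep − (α/β)·ΔT = 35.17 − (1.2 × 10⁻⁴/8.2 × 10⁻⁴)·(+0.0) = 35.1700 psu.
Increase required: 35.1700 − 34.70 = 0.4700 psu.

0.47 psu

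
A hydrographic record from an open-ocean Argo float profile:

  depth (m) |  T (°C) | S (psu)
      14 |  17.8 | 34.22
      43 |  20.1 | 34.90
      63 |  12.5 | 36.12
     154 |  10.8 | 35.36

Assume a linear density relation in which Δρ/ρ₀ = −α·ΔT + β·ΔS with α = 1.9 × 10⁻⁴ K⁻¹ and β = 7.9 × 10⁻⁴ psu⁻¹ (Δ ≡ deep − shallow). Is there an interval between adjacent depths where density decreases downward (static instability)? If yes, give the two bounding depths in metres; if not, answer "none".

63–154 m

Evaluate Δρ/ρ₀ = −αΔT + βΔS across each adjacent pair:
  14–43 m: −αΔT+βΔS = −(1.9 × 10⁻⁴)(+2.3)+(7.9 × 10⁻⁴)(+0.68) = 1.0 × 10⁻⁴ → stable
  43–63 m: −αΔT+βΔS = −(1.9 × 10⁻⁴)(-7.6)+(7.9 × 10⁻⁴)(+1.22) = 2.4 × 10⁻³ → stable
  63–154 m: −αΔT+βΔS = −(1.9 × 10⁻⁴)(-1.7)+(7.9 × 10⁻⁴)(-0.76) = -2.8 × 10⁻⁴ → UNSTABLE
The 63–154 m interval has Δρ < 0: lighter water underlies denser water.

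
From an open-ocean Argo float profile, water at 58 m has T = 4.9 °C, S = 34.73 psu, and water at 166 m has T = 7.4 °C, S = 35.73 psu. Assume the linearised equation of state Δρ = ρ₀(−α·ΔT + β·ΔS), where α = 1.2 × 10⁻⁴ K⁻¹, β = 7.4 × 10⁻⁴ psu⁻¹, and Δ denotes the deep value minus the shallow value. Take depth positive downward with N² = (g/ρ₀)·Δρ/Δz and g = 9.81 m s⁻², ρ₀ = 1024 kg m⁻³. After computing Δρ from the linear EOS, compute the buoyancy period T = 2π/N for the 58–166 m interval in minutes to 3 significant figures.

ΔT = +2.5 K, ΔS = +1.00 psu (deep − shallow).
Δρ/ρ₀ = −αΔT + βΔS = -3.00 × 10⁻⁴ + 7.40 × 10⁻⁴ = 4.40 × 10⁻⁴, so Δρ ≈ 0.4506 kg m⁻³.
N² = (g/ρ₀)·Δρ/Δz = g·(Δρ/ρ₀)/Δz = 9.81 × 4.40 × 10⁻⁴ / 108 = 3.9967 × 10⁻⁵ s⁻².
N = √(3.9967 × 10⁻⁵) = 6.3219 × 10⁻³ rad s⁻¹ → T = 2π/N = 993.88 s = 16.565 min ≈ 16.6 min.

16.6 min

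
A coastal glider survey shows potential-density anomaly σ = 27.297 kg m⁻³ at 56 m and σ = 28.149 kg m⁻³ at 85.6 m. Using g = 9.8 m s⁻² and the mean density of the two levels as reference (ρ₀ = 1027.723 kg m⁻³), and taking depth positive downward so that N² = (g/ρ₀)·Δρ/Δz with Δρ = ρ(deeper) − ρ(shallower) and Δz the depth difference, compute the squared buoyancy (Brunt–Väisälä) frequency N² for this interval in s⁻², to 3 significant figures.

Δρ = 1028.149 − 1027.297 = 0.852 kg m⁻³ over Δz = 85.6 − 56 = 29.6 m.
N² = (9.8/1027.723) × (0.852/29.6) = 2.7447 × 10⁻⁴ s⁻² ≈ 2.74 × 10⁻⁴ s⁻².
Since Δρ > 0 the layer is stably stratified.

2.74 × 10⁻⁴ s⁻²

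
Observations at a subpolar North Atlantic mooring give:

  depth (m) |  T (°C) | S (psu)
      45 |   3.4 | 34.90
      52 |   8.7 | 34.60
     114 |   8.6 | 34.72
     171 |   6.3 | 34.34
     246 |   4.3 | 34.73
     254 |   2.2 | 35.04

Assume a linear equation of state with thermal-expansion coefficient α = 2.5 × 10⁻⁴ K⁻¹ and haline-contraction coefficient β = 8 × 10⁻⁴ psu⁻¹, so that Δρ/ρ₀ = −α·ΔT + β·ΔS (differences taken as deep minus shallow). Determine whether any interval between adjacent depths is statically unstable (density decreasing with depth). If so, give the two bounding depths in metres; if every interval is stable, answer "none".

Evaluate Δρ/ρ₀ = −αΔT + βΔS across each adjacent pair:
  45–52 m: −αΔT+βΔS = −(2.5 × 10⁻⁴)(+5.3)+(8 × 10⁻⁴)(-0.30) = -1.6 × 10⁻³ → UNSTABLE
  52–114 m: −αΔT+βΔS = −(2.5 × 10⁻⁴)(-0.1)+(8 × 10⁻⁴)(+0.12) = 1.2 × 10⁻⁴ → stable
  114–171 m: −αΔT+βΔS = −(2.5 × 10⁻⁴)(-2.3)+(8 × 10⁻⁴)(-0.38) = 2.7 × 10⁻⁴ → stable
  171–246 m: −αΔT+βΔS = −(2.5 × 10⁻⁴)(-2.0)+(8 × 10⁻⁴)(+0.39) = 8.1 × 10⁻⁴ → stable
  246–254 m: −αΔT+βΔS = −(2.5 × 10⁻⁴)(-2.1)+(8 × 10⁻⁴)(+0.31) = 7.7 × 10⁻⁴ → stable
The 45–52 m interval has Δρ < 0: lighter water underlies denser water.

45–52 m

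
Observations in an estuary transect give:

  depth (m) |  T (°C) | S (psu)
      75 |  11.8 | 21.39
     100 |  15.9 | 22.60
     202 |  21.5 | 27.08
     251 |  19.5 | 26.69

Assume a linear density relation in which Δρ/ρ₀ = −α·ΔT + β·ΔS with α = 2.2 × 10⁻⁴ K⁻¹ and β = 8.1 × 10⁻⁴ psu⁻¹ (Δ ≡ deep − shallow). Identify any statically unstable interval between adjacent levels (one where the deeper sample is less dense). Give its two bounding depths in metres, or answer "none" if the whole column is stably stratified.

none

Evaluate Δρ/ρ₀ = −αΔT + βΔS across each adjacent pair:
  75–100 m: −αΔT+βΔS = −(2.2 × 10⁻⁴)(+4.1)+(8.1 × 10⁻⁴)(+1.21) = 7.8 × 10⁻⁵ → stable
  100–202 m: −αΔT+βΔS = −(2.2 × 10⁻⁴)(+5.6)+(8.1 × 10⁻⁴)(+4.48) = 2.4 × 10⁻³ → stable
  202–251 m: −αΔT+βΔS = −(2.2 × 10⁻⁴)(-2.0)+(8.1 × 10⁻⁴)(-0.39) = 1.2 × 10⁻⁴ → stable
Every interval has Δρ > 0: the column is stably stratified throughout.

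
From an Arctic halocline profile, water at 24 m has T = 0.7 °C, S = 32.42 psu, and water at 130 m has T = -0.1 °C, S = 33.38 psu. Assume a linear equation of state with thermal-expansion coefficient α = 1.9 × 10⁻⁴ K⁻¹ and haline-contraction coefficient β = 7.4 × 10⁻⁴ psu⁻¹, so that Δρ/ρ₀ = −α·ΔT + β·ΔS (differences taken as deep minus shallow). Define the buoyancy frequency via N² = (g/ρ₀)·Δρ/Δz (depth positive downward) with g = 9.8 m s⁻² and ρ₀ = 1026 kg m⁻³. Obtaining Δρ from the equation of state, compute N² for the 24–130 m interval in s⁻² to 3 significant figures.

7.97 × 10⁻⁵ s⁻²

ΔT = -0.8 K, ΔS = +0.96 psu (deep − shallow).
Δρ/ρ₀ = −αΔT + βΔS = 1.52 × 10⁻⁴ + 7.104 × 10⁻⁴ = 8.624 × 10⁻⁴, so Δρ ≈ 0.8848 kg m⁻³.
N² = (g/ρ₀)·Δρ/Δz = g·(Δρ/ρ₀)/Δz = 9.8 × 8.624 × 10⁻⁴ / 106 = 7.9731 × 10⁻⁵ s⁻² ≈ 7.97 × 10⁻⁵ s⁻².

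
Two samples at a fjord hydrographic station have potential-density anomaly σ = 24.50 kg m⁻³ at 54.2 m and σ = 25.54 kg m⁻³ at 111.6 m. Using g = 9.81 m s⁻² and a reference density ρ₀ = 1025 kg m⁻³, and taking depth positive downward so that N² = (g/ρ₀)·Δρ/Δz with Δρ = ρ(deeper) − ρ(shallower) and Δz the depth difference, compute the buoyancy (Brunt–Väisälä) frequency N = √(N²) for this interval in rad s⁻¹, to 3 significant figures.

0.0132 rad s⁻¹

Δρ = 1025.54 − 1024.50 = 1.04 kg m⁻³ over Δz = 111.6 − 54.2 = 57.4 m.
N² = (9.81/1025) × (1.04/57.4) = 1.7341 × 10⁻⁴ s⁻².
N = √(1.7341 × 10⁻⁴) = 0.013169 rad s⁻¹ ≈ 0.0132 rad s⁻¹.
N² > 0, so the interval is statically stable.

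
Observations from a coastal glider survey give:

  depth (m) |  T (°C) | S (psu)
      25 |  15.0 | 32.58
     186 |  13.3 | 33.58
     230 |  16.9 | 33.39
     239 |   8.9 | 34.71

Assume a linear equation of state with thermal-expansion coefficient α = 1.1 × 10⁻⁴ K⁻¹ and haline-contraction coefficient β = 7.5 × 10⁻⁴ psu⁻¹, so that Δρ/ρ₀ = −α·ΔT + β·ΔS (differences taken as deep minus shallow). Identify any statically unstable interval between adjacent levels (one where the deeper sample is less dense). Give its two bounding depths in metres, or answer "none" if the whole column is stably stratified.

Evaluate Δρ/ρ₀ = −αΔT + βΔS across each adjacent pair:
  25–186 m: −αΔT+βΔS = −(1.1 × 10⁻⁴)(-1.7)+(7.5 × 10⁻⁴)(+1.00) = 9.4 × 10⁻⁴ → stable
  186–230 m: −αΔT+βΔS = −(1.1 × 10⁻⁴)(+3.6)+(7.5 × 10⁻⁴)(-0.19) = -5.4 × 10⁻⁴ → UNSTABLE
  230–239 m: −αΔT+βΔS = −(1.1 × 10⁻⁴)(-8.0)+(7.5 × 10⁻⁴)(+1.32) = 1.9 × 10⁻³ → stable
The 186–230 m interval has Δρ < 0: lighter water underlies denser water.

186–230 m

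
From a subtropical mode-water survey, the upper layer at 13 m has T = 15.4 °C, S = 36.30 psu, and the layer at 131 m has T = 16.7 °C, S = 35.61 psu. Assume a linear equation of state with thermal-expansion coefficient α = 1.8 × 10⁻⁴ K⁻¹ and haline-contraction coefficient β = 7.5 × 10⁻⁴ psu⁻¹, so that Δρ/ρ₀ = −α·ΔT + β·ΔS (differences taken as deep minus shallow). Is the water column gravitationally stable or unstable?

unstable

ΔT = 16.7 − 15.4 = +1.3 K and ΔS = 35.61 − 36.30 = -0.69 psu (deep − shallow).
−αΔT = -2.34 × 10⁻⁴; βΔS = -5.175 × 10⁻⁴; sum Δρ/ρ₀ = -7.515 × 10⁻⁴.
Δρ/ρ₀ < 0, so Δρ < 0: deeper water is lighter → statically unstable; the column would overturn.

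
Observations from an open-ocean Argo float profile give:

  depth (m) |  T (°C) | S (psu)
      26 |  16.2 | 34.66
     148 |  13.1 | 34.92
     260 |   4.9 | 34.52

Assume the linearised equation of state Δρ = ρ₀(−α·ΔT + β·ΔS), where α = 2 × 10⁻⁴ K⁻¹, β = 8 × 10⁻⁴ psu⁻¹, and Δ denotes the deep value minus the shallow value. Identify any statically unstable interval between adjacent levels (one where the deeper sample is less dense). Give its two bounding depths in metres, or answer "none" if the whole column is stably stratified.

none

Evaluate Δρ/ρ₀ = −αΔT + βΔS across each adjacent pair:
  26–148 m: −αΔT+βΔS = −(2 × 10⁻⁴)(-3.1)+(8 × 10⁻⁴)(+0.26) = 8.3 × 10⁻⁴ → stable
  148–260 m: −αΔT+βΔS = −(2 × 10⁻⁴)(-8.2)+(8 × 10⁻⁴)(-0.40) = 1.3 × 10⁻³ → stable
Every interval has Δρ > 0: the column is stably stratified throughout.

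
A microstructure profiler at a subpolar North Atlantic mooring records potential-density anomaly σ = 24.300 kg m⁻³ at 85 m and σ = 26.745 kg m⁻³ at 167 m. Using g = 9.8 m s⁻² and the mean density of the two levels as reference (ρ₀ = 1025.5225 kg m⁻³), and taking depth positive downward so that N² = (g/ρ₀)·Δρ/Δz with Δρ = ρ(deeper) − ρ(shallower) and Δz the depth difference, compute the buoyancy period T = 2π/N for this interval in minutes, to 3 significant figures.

6.20 min

Δρ = 1026.745 − 1024.300 = 2.445 kg m⁻³ over Δz = 167 − 85 = 82 m.
N² = (9.8/1025.5225) × (2.445/82) = 2.8494 × 10⁻⁴ s⁻².
N = √(2.8494 × 10⁻⁴) = 0.016880 rad s⁻¹, so T = 2π/N = 372.23 s = 6.2038 min ≈ 6.20 min.
Since Δρ > 0 the layer is stably stratified.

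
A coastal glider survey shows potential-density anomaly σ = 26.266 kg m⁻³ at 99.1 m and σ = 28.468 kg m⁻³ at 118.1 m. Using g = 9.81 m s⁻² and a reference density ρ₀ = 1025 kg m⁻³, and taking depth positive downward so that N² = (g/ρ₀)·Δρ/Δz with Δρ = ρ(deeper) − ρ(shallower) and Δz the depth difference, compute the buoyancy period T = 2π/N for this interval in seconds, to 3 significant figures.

189 s

Δρ = 1028.468 − 1026.266 = 2.202 kg m⁻³ over Δz = 118.1 − 99.1 = 19 m.
N² = (9.81/1025) × (2.202/19) = 1.1092 × 10⁻³ s⁻².
N = √(1.1092 × 10⁻³) = 0.033305 rad s⁻¹, so T = 2π/N = 188.66 s ≈ 189 s.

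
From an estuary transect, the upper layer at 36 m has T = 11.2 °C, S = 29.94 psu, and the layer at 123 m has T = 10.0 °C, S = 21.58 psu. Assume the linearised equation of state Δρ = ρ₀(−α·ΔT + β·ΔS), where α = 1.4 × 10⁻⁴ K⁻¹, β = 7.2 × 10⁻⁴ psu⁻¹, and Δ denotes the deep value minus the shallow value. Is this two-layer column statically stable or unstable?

ΔT = 10.0 − 11.2 = -1.2 K and ΔS = 21.58 − 29.94 = -8.36 psu (deep − shallow).
−αΔT = 1.68 × 10⁻⁴; βΔS = -6.0192 × 10⁻³; sum Δρ/ρ₀ = -5.8512 × 10⁻³.
Δρ/ρ₀ < 0, so Δρ < 0: deeper water is lighter → statically unstable; the column would overturn.

unstable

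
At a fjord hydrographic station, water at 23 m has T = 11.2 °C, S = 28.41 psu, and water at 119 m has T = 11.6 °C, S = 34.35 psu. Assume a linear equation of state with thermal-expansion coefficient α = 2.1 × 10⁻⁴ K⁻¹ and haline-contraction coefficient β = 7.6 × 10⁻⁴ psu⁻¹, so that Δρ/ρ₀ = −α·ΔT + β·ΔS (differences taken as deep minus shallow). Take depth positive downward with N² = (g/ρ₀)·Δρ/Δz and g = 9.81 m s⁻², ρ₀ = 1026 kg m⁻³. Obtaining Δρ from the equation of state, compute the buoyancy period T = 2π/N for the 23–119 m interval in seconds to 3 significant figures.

295 s

ΔT = +0.4 K, ΔS = +5.94 psu (deep − shallow).
Δρ/ρ₀ = −αΔT + βΔS = -8.40 × 10⁻⁵ + 4.5144 × 10⁻³ = 4.4304 × 10⁻³, so Δρ ≈ 4.546 kg m⁻³.
N² = (g/ρ₀)·Δρ/Δz = g·(Δρ/ρ₀)/Δz = 9.81 × 4.4304 × 10⁻³ / 96 = 4.5273 × 10⁻⁴ s⁻².
N = √(4.5273 × 10⁻⁴) = 0.021277 rad s⁻¹ → T = 2π/N = 295.30 s ≈ 295 s.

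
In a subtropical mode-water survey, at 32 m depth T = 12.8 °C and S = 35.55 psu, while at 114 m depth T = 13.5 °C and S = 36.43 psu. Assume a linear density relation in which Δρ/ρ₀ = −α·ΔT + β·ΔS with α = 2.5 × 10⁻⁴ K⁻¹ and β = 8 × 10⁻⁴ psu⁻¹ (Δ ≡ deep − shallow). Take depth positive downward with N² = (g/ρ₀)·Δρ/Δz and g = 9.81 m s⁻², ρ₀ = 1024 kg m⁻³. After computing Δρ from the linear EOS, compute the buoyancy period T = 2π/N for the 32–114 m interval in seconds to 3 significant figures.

ΔT = +0.7 K, ΔS = +0.88 psu (deep − shallow).
Δρ/ρ₀ = −αΔT + βΔS = -1.75 × 10⁻⁴ + 7.04 × 10⁻⁴ = 5.29 × 10⁻⁴, so Δρ ≈ 0.5417 kg m⁻³.
N² = (g/ρ₀)·Δρ/Δz = g·(Δρ/ρ₀)/Δz = 9.81 × 5.29 × 10⁻⁴ / 82 = 6.3286 × 10⁻⁵ s⁻².
N = √(6.3286 × 10⁻⁵) = 7.9552 × 10⁻³ rad s⁻¹ → T = 2π/N = 789.82 s ≈ 790 s.

790 s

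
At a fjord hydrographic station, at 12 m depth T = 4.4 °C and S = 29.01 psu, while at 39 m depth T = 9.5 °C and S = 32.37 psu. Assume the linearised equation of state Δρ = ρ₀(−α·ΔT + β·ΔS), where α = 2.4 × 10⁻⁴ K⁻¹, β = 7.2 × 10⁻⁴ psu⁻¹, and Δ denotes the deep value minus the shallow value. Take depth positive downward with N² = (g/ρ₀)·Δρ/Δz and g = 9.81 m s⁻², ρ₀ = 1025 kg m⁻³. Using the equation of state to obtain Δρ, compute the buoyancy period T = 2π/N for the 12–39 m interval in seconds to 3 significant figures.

ΔT = +5.1 K, ΔS = +3.36 psu (deep − shallow).
Δρ/ρ₀ = −αΔT + βΔS = -1.224 × 10⁻³ + 2.4192 × 10⁻³ = 1.1952 × 10⁻³, so Δρ ≈ 1.225 kg m⁻³.
N² = (g/ρ₀)·Δρ/Δz = g·(Δρ/ρ₀)/Δz = 9.81 × 1.1952 × 10⁻³ / 27 = 4.3426 × 10⁻⁴ s⁻².
N = √(4.3426 × 10⁻⁴) = 0.020839 rad s⁻¹ → T = 2π/N = 301.51 s ≈ 302 s.

302 s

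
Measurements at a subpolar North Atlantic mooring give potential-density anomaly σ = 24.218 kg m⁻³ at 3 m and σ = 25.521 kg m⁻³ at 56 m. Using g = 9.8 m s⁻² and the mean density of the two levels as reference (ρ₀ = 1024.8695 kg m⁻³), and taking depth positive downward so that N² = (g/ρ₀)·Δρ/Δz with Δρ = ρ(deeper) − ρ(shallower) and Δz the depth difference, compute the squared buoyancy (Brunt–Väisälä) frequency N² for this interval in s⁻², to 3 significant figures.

2.35 × 10⁻⁴ s⁻²

Δρ = 1025.521 − 1024.218 = 1.303 kg m⁻³ over Δz = 56 − 3 = 53 m.
N² = (9.8/1024.8695) × (1.303/53) = 2.3509 × 10⁻⁴ s⁻² ≈ 2.35 × 10⁻⁴ s⁻².
N² > 0, so the interval is statically stable.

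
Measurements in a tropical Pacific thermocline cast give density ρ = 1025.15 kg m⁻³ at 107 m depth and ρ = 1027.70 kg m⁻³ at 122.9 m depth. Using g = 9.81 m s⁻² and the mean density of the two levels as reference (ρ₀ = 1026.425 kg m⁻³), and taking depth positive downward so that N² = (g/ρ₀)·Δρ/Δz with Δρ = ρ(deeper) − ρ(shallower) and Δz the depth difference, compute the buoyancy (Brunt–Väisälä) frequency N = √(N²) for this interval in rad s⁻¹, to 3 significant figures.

0.0392 rad s⁻¹

Δρ = 1027.70 − 1025.15 = 2.55 kg m⁻³ over Δz = 122.9 − 107 = 15.9 m.
N² = (9.81/1026.425) × (2.55/15.9) = 1.5328 × 10⁻³ s⁻².
N = √(1.5328 × 10⁻³) = 0.039151 rad s⁻¹ ≈ 0.0392 rad s⁻¹.
N² > 0, so the interval is statically stable.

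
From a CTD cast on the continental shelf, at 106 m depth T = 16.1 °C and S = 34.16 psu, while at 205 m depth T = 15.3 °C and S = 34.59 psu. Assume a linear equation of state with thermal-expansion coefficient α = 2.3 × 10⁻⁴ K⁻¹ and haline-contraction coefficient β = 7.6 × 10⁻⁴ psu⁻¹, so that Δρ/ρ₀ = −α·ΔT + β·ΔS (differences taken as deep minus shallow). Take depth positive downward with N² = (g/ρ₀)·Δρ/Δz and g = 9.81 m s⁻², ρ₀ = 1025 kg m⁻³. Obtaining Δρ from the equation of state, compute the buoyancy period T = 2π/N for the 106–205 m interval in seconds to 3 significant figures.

883 s

ΔT = -0.8 K, ΔS = +0.43 psu (deep − shallow).
Δρ/ρ₀ = −αΔT + βΔS = 1.84 × 10⁻⁴ + 3.268 × 10⁻⁴ = 5.108 × 10⁻⁴, so Δρ ≈ 0.5236 kg m⁻³.
N² = (g/ρ₀)·Δρ/Δz = g·(Δρ/ρ₀)/Δz = 9.81 × 5.108 × 10⁻⁴ / 99 = 5.0616 × 10⁻⁵ s⁻².
N = √(5.0616 × 10⁻⁵) = 7.1145 × 10⁻³ rad s⁻¹ → T = 2π/N = 883.15 s ≈ 883 s.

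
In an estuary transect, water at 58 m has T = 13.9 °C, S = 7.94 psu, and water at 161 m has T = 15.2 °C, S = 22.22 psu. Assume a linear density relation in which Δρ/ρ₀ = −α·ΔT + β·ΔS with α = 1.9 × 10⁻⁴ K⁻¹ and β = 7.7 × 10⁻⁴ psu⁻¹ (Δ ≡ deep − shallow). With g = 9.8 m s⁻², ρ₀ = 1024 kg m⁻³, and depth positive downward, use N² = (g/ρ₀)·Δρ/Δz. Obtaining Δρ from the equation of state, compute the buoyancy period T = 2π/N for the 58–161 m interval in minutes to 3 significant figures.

ΔT = +1.3 K, ΔS = +14.28 psu (deep − shallow).
Δρ/ρ₀ = −αΔT + βΔS = -2.47 × 10⁻⁴ + 0.0109956 = 0.0107486, so Δρ ≈ 11.01 kg m⁻³.
N² = (g/ρ₀)·Δρ/Δz = g·(Δρ/ρ₀)/Δz = 9.8 × 0.0107486 / 103 = 1.0227 × 10⁻³ s⁻².
N = √(1.0227 × 10⁻³) = 0.031980 rad s⁻¹ → T = 2π/N = 196.47 s = 3.2745 min ≈ 3.27 min.

3.27 min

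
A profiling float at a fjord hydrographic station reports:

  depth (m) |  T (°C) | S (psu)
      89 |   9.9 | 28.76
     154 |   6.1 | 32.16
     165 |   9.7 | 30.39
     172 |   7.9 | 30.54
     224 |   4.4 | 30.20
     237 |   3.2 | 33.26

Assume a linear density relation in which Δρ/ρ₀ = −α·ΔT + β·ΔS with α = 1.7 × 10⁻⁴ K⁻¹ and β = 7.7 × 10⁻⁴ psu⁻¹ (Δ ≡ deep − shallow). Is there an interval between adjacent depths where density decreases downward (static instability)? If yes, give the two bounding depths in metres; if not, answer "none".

154–165 m

Evaluate Δρ/ρ₀ = −αΔT + βΔS across each adjacent pair:
  89–154 m: −αΔT+βΔS = −(1.7 × 10⁻⁴)(-3.8)+(7.7 × 10⁻⁴)(+3.40) = 3.3 × 10⁻³ → stable
  154–165 m: −αΔT+βΔS = −(1.7 × 10⁻⁴)(+3.6)+(7.7 × 10⁻⁴)(-1.77) = -2.0 × 10⁻³ → UNSTABLE
  165–172 m: −αΔT+βΔS = −(1.7 × 10⁻⁴)(-1.8)+(7.7 × 10⁻⁴)(+0.15) = 4.2 × 10⁻⁴ → stable
  172–224 m: −αΔT+βΔS = −(1.7 × 10⁻⁴)(-3.5)+(7.7 × 10⁻⁴)(-0.34) = 3.3 × 10⁻⁴ → stable
  224–237 m: −αΔT+βΔS = −(1.7 × 10⁻⁴)(-1.2)+(7.7 × 10⁻⁴)(+3.06) = 2.6 × 10⁻³ → stable
The 154–165 m interval has Δρ < 0: lighter water underlies denser water.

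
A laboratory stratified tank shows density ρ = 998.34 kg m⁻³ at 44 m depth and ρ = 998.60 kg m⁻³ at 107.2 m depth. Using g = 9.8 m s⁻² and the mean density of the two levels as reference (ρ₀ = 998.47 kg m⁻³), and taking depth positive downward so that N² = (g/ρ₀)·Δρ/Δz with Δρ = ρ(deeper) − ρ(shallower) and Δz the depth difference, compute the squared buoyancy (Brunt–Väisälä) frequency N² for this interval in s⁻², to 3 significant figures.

4.04 × 10⁻⁵ s⁻²

Δρ = 998.60 − 998.34 = 0.26 kg m⁻³ over Δz = 107.2 − 44 = 63.2 m.
N² = (9.8/998.47) × (0.26/63.2) = 4.0378 × 10⁻⁵ s⁻² ≈ 4.04 × 10⁻⁵ s⁻².
A positive N² confirms static stability across the interval.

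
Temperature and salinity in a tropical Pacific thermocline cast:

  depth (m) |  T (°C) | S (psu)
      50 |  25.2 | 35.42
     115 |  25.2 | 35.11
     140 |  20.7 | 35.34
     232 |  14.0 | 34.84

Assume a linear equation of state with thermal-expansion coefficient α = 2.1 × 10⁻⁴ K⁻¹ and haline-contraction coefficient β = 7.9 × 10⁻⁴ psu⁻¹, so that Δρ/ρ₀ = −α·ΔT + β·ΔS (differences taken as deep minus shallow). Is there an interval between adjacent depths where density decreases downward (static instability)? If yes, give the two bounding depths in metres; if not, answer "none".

Evaluate Δρ/ρ₀ = −αΔT + βΔS across each adjacent pair:
  50–115 m: −αΔT+βΔS = −(2.1 × 10⁻⁴)(+0.0)+(7.9 × 10⁻⁴)(-0.31) = -2.4 × 10⁻⁴ → UNSTABLE
  115–140 m: −αΔT+βΔS = −(2.1 × 10⁻⁴)(-4.5)+(7.9 × 10⁻⁴)(+0.23) = 1.1 × 10⁻³ → stable
  140–232 m: −αΔT+βΔS = −(2.1 × 10⁻⁴)(-6.7)+(7.9 × 10⁻⁴)(-0.50) = 1.0 × 10⁻³ → stable
The 50–115 m interval has Δρ < 0: lighter water underlies denser water.

50–115 m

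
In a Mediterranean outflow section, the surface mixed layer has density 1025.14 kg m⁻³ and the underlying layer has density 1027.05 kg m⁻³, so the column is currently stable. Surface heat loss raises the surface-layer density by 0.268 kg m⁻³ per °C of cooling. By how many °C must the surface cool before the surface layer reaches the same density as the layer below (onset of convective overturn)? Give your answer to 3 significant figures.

Density deficit of the surface layer: 1027.05 − 1025.14 = 1.91 kg m⁻³.
Required change = 1.91 / 0.268 = 7.13 °C.

7.13 °C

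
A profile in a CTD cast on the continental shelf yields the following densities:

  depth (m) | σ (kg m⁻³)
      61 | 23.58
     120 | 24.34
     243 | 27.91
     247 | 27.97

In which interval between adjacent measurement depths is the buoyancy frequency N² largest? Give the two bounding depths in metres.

120–243 m

Compute the density gradient over each adjacent pair:
  61–120 m: Δρ/Δz = 0.76/59 = 0.013 kg m⁻⁴
  120–243 m: Δρ/Δz = 3.57/123 = 0.029 kg m⁻⁴
  243–247 m: Δρ/Δz = 0.06/4 = 0.015 kg m⁻⁴
The largest gradient is in the 120–243 m interval — the pycnocline.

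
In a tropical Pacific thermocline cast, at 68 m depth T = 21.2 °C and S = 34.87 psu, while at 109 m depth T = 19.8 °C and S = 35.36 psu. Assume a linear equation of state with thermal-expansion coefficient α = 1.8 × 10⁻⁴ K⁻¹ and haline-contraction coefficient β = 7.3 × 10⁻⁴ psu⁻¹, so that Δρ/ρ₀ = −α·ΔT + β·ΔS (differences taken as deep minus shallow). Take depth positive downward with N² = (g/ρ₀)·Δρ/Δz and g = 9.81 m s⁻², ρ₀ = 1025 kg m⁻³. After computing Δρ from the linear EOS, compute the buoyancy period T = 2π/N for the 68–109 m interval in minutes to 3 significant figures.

8.67 min

ΔT = -1.4 K, ΔS = +0.49 psu (deep − shallow).
Δρ/ρ₀ = −αΔT + βΔS = 2.52 × 10⁻⁴ + 3.577 × 10⁻⁴ = 6.097 × 10⁻⁴, so Δρ ≈ 0.6249 kg m⁻³.
N² = (g/ρ₀)·Δρ/Δz = g·(Δρ/ρ₀)/Δz = 9.81 × 6.097 × 10⁻⁴ / 41 = 1.4588 × 10⁻⁴ s⁻².
N = √(1.4588 × 10⁻⁴) = 0.012078 rad s⁻¹ → T = 2π/N = 520.22 s = 8.6703 min ≈ 8.67 min.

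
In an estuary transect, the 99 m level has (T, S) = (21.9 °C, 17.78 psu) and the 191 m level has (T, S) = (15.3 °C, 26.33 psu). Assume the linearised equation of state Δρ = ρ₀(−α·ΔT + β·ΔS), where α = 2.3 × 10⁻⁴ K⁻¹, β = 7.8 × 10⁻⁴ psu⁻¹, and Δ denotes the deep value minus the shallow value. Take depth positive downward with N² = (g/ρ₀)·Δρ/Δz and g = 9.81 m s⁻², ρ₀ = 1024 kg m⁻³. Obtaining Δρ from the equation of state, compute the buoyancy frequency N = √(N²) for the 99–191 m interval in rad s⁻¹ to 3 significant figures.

ΔT = -6.6 K, ΔS = +8.55 psu (deep − shallow).
Δρ/ρ₀ = −αΔT + βΔS = 1.518 × 10⁻³ + 6.669 × 10⁻³ = 8.187 × 10⁻³, so Δρ ≈ 8.383 kg m⁻³.
N² = (g/ρ₀)·Δρ/Δz = g·(Δρ/ρ₀)/Δz = 9.81 × 8.187 × 10⁻³ / 92 = 8.7298 × 10⁻⁴ s⁻².
N = √(8.7298 × 10⁻⁴) = 0.029546 rad s⁻¹ ≈ 0.0295 rad s⁻¹.

0.0295 rad s⁻¹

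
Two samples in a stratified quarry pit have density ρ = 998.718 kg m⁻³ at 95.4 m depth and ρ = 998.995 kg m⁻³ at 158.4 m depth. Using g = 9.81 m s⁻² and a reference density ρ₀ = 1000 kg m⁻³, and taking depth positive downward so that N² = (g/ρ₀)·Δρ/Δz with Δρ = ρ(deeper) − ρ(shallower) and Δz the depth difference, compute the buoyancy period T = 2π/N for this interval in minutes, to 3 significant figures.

15.9 min

Δρ = 998.995 − 998.718 = 0.277 kg m⁻³ over Δz = 158.4 − 95.4 = 63 m.
N² = (9.81/1000) × (0.277/63) = 4.3133 × 10⁻⁵ s⁻².
N = √(4.3133 × 10⁻⁵) = 6.5676 × 10⁻³ rad s⁻¹, so T = 2π/N = 956.69 s = 15.945 min ≈ 15.9 min.
N² > 0, so the interval is statically stable.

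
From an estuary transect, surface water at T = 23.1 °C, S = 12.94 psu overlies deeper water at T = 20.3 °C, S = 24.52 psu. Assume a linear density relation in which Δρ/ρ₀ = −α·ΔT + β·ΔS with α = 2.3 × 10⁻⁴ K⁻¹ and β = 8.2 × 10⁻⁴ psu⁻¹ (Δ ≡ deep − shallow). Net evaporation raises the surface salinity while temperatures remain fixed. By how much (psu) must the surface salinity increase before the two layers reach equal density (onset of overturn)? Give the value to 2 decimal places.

12.37 psu

Neutral buoyancy requires −α(T_deep − T_surf) + β(S_deep − S_surf′) = 0.
S_surf′ = S_deep − (α/β)·ΔT = 24.52 − (2.3 × 10⁻⁴/8.2 × 10⁻⁴)·(-2.8) = 25.3054 psu.
Increase required: 25.3054 − 12.94 = 12.3654 psu.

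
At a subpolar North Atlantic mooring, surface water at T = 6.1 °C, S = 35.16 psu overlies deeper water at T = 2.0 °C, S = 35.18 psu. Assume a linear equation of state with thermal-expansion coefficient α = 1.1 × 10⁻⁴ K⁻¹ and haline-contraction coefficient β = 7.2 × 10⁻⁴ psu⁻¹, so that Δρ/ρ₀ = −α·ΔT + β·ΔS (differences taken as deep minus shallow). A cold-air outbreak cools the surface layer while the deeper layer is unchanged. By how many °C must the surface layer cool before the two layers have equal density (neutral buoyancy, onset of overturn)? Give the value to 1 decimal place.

4.2 °C

Neutral buoyancy requires Δρ = 0, i.e. −α(T_deep − T_surf′) + β(S_deep − S_surf) = 0.
T_surf′ = T_deep − (β/α)·ΔS = 2.0 − (7.2 × 10⁻⁴/1.1 × 10⁻⁴)·(+0.02) = 1.869 °C.
Cooling required: 6.1 − (1.869) = 4.231 °C.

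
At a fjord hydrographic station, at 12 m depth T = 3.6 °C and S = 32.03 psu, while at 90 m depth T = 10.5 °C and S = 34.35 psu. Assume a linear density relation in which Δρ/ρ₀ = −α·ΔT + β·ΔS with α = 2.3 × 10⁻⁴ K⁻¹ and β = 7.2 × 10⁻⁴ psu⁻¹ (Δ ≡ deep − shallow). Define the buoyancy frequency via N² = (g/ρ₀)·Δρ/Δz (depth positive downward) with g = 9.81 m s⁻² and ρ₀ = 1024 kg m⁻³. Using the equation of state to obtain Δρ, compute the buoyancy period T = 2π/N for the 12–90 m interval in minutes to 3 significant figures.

32.3 min

ΔT = +6.9 K, ΔS = +2.32 psu (deep − shallow).
Δρ/ρ₀ = −αΔT + βΔS = -1.587 × 10⁻³ + 1.6704 × 10⁻³ = 8.34 × 10⁻⁵, so Δρ ≈ 0.08540 kg m⁻³.
N² = (g/ρ₀)·Δρ/Δz = g·(Δρ/ρ₀)/Δz = 9.81 × 8.34 × 10⁻⁵ / 78 = 1.0489 × 10⁻⁵ s⁻².
N = √(1.0489 × 10⁻⁵) = 3.2387 × 10⁻³ rad s⁻¹ → T = 2π/N = 1.9400 × 10³ s = 32.333 min ≈ 32.3 min.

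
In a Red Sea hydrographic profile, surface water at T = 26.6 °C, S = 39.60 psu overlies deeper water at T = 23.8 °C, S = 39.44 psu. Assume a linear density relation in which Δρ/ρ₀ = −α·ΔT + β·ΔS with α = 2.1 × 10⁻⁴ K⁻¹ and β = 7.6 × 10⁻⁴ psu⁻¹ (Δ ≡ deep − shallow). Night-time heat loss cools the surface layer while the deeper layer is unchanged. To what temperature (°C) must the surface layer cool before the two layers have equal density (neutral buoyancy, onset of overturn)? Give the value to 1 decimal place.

Neutral buoyancy requires Δρ = 0, i.e. −α(T_deep − T_surf′) + β(S_deep − S_surf) = 0.
T_surf′ = T_deep − (β/α)·ΔS = 23.8 − (7.6 × 10⁻⁴/2.1 × 10⁻⁴)·(-0.16) = 24.379 °C.
Cooling required: 26.6 − (24.379) = 2.221 °C.

24.4 °C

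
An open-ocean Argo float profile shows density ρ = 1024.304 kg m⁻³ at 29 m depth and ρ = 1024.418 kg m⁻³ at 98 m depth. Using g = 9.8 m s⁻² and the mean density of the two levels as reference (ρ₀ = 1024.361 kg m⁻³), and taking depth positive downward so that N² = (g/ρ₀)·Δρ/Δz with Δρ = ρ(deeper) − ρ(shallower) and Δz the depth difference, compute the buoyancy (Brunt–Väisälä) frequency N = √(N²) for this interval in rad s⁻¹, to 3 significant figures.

3.98 × 10⁻³ rad s⁻¹

Δρ = 1024.418 − 1024.304 = 0.114 kg m⁻³ over Δz = 98 − 29 = 69 m.
N² = (9.8/1024.361) × (0.114/69) = 1.5806 × 10⁻⁵ s⁻².
N = √(1.5806 × 10⁻⁵) = 3.9757 × 10⁻³ rad s⁻¹ ≈ 3.98 × 10⁻³ rad s⁻¹.
Since Δρ > 0 the layer is stably stratified.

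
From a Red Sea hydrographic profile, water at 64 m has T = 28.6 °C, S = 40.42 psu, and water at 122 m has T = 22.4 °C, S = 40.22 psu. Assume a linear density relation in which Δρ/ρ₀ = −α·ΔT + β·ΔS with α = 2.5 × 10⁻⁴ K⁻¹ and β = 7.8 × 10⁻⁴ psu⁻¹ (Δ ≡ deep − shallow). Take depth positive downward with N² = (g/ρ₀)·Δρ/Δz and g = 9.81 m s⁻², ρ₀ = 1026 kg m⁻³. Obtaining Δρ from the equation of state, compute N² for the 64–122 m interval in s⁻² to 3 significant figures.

2.36 × 10⁻⁴ s⁻²

ΔT = -6.2 K, ΔS = -0.20 psu (deep − shallow).
Δρ/ρ₀ = −αΔT + βΔS = 1.55 × 10⁻³ − 1.56 × 10⁻⁴ = 1.394 × 10⁻³, so Δρ ≈ 1.430 kg m⁻³.
N² = (g/ρ₀)·Δρ/Δz = g·(Δρ/ρ₀)/Δz = 9.81 × 1.394 × 10⁻³ / 58 = 2.3578 × 10⁻⁴ s⁻² ≈ 2.36 × 10⁻⁴ s⁻².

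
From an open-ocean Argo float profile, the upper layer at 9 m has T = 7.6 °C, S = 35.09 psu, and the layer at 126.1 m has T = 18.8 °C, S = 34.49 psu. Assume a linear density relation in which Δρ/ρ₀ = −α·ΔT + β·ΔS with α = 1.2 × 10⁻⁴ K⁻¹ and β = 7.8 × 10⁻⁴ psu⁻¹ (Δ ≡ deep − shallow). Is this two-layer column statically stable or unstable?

ΔT = 18.8 − 7.6 = +11.2 K and ΔS = 34.49 − 35.09 = -0.60 psu (deep − shallow).
−αΔT = -1.344 × 10⁻³; βΔS = -4.68 × 10⁻⁴; sum Δρ/ρ₀ = -1.812 × 10⁻³.
Δρ/ρ₀ < 0, so Δρ < 0: deeper water is lighter → statically unstable; the column would overturn.

unstable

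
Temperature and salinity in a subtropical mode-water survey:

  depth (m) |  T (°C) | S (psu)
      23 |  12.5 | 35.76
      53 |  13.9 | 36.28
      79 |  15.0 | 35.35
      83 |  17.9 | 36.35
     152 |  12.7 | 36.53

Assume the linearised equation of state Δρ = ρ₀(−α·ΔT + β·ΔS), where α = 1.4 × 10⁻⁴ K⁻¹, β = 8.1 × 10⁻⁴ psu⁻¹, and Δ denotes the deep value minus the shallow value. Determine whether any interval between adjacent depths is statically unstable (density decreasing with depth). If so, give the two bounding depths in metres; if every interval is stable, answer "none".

Evaluate Δρ/ρ₀ = −αΔT + βΔS across each adjacent pair:
  23–53 m: −αΔT+βΔS = −(1.4 × 10⁻⁴)(+1.4)+(8.1 × 10⁻⁴)(+0.52) = 2.3 × 10⁻⁴ → stable
  53–79 m: −αΔT+βΔS = −(1.4 × 10⁻⁴)(+1.1)+(8.1 × 10⁻⁴)(-0.93) = -9.1 × 10⁻⁴ → UNSTABLE
  79–83 m: −αΔT+βΔS = −(1.4 × 10⁻⁴)(+2.9)+(8.1 × 10⁻⁴)(+1.00) = 4.0 × 10⁻⁴ → stable
  83–152 m: −αΔT+βΔS = −(1.4 × 10⁻⁴)(-5.2)+(8.1 × 10⁻⁴)(+0.18) = 8.7 × 10⁻⁴ → stable
The 53–79 m interval has Δρ < 0: lighter water underlies denser water.

53–79 m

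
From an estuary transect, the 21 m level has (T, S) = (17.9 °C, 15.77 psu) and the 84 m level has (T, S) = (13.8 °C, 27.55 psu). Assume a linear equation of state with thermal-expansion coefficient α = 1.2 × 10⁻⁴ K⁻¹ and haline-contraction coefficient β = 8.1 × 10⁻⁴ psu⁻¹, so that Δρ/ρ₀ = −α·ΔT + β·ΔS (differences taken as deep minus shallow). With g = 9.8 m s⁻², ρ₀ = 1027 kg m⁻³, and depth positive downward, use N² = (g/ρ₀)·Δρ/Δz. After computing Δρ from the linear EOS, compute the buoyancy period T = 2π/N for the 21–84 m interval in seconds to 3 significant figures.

ΔT = -4.1 K, ΔS = +11.78 psu (deep − shallow).
Δρ/ρ₀ = −αΔT + βΔS = 4.92 × 10⁻⁴ + 9.5418 × 10⁻³ = 0.0100338, so Δρ ≈ 10.30 kg m⁻³.
N² = (g/ρ₀)·Δρ/Δz = g·(Δρ/ρ₀)/Δz = 9.8 × 0.0100338 / 63 = 1.5608 × 10⁻³ s⁻².
N = √(1.5608 × 10⁻³) = 0.039507 rad s⁻¹ → T = 2π/N = 159.04 s ≈ 159 s.

159 s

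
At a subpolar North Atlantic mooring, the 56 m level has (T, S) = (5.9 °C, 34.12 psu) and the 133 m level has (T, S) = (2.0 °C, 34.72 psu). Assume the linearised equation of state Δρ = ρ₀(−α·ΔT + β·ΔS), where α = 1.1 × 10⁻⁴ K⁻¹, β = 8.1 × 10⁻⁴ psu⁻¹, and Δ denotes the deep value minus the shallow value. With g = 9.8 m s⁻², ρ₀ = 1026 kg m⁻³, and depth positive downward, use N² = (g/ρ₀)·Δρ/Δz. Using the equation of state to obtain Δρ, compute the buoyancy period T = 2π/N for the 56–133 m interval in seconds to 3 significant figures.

582 s

ΔT = -3.9 K, ΔS = +0.60 psu (deep − shallow).
Δρ/ρ₀ = −αΔT + βΔS = 4.29 × 10⁻⁴ + 4.86 × 10⁻⁴ = 9.15 × 10⁻⁴, so Δρ ≈ 0.9388 kg m⁻³.
N² = (g/ρ₀)·Δρ/Δz = g·(Δρ/ρ₀)/Δz = 9.8 × 9.15 × 10⁻⁴ / 77 = 1.1645 × 10⁻⁴ s⁻².
N = √(1.1645 × 10⁻⁴) = 0.010791 rad s⁻¹ → T = 2π/N = 582.26 s ≈ 582 s.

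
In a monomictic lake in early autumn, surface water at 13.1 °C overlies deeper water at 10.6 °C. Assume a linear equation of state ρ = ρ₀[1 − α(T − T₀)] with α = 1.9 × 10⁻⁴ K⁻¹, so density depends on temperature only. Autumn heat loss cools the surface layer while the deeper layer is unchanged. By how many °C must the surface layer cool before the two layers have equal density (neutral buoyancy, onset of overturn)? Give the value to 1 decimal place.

2.5 °C

With temperature the only control, equal density requires T_surf′ = T_deep.
T_surf′ = 10.6 °C.
Cooling required: 13.1 − 10.6 = 2.5 °C.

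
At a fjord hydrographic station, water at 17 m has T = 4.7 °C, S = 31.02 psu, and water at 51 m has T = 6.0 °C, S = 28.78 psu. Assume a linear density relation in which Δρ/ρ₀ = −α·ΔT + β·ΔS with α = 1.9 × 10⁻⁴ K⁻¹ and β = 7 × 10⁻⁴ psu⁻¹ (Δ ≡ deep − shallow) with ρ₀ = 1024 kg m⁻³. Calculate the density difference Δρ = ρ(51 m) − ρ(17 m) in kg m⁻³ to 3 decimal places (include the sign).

-1.859 kg m⁻³

ΔT = +1.3 K, ΔS = -2.24 psu (deep − shallow).
Δρ/ρ₀ = −(1.9 × 10⁻⁴)(+1.3) + (7 × 10⁻⁴)(-2.24) = -1.815 × 10⁻³.
Δρ = 1024 × (-1.815 × 10⁻³) = -1.859 kg m⁻³.
Negative Δρ: lighter below, statically unstable.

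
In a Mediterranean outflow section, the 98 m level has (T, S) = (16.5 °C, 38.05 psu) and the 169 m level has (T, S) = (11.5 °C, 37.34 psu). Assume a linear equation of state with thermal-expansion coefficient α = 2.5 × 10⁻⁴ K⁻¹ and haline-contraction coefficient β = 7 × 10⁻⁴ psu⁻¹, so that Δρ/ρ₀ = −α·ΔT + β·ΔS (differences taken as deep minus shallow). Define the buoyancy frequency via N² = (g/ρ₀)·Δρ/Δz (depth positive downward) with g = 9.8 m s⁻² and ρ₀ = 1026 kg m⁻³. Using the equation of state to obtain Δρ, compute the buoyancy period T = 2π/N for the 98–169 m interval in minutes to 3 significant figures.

10.3 min

ΔT = -5.0 K, ΔS = -0.71 psu (deep − shallow).
Δρ/ρ₀ = −αΔT + βΔS = 1.25 × 10⁻³ − 4.97 × 10⁻⁴ = 7.53 × 10⁻⁴, so Δρ ≈ 0.7726 kg m⁻³.
N² = (g/ρ₀)·Δρ/Δz = g·(Δρ/ρ₀)/Δz = 9.8 × 7.53 × 10⁻⁴ / 71 = 1.0394 × 10⁻⁴ s⁻².
N = √(1.0394 × 10⁻⁴) = 0.010195 rad s⁻¹ → T = 2π/N = 616.30 s = 10.272 min ≈ 10.3 min.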